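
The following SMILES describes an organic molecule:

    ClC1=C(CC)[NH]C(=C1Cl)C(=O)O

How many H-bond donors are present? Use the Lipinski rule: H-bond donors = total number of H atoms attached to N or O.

Donors: find every N or O and count the H atoms it carries.
  atom 6 (N): bond orders sum to 2 → 1 H
  atom 11 (O): bond orders sum to 2 → 0 H
  atom 12 (O): bond orders sum to 1 → 1 H
Lipinski HBD = 2.

2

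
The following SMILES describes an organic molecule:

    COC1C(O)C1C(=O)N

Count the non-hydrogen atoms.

9

Every atom symbol written in the SMILES (organic subset) is one heavy atom; implicit H are not written.
Heavy atoms by element → C:5, N:1, O:3.
Total: 9.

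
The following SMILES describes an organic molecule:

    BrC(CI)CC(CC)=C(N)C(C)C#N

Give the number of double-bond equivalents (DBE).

3

Degree of unsaturation = (number of rings) + (number of π bonds).
Ring closures in the SMILES: 0.
π bonds: 1 double bond (each 1 DoU), 1 triple bond (each 2 DoU) → 3 DoU from unsaturation.
Total DoU = 0 + 3 = 3.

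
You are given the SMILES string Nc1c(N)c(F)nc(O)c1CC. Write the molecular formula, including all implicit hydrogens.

C7H10FN3O

Walk through each heavy atom and fill implicit hydrogens from standard valence (C 4, N 3, O 2, S 2, halogen 1); for lowercase aromatic atoms, an aromatic c carries 1 H when it has two neighbours and 0 H with three, and aromatic n carries 0 H:
  atom 1: N, bond orders sum to 1 (valence 3) → 2 H
  atom 2: aromatic c, 3 neighbours → 0 H
  atom 3: aromatic c, 3 neighbours → 0 H
  atom 4: N, bond orders sum to 1 (valence 3) → 2 H
  atom 5: aromatic c, 3 neighbours → 0 H
  atom 6: F (halogen, monovalent) → 0 H
  atom 7: aromatic n, 2 neighbours → 0 H
  atom 8: aromatic c, 3 neighbours → 0 H
  atom 9: O, bond orders sum to 1 (valence 2) → 1 H
  atom 10: aromatic c, 3 neighbours → 0 H
  atom 11: C, bond orders sum to 2 (valence 4) → 2 H
  atom 12: C, bond orders sum to 1 (valence 4) → 3 H
Totals → C:7, H:10, F:1, N:3, O:1.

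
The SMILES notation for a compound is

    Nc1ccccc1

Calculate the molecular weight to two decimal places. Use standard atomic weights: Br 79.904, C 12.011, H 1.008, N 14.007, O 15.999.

First, the molecular formula is C6H7N (counting implicit H from valence).
  C: 6 × 12.011 = 72.066
  H: 7 × 1.008 = 7.056
  N: 1 × 14.007 = 14.007
Sum: 6×12.011 + 7×1.008 + 1×14.007 = 93.129 → 93.13 g/mol.

93.13 g/mol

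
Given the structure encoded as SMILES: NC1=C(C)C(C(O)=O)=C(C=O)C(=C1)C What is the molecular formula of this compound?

Walk through each heavy atom and fill implicit hydrogens from standard valence (C 4, N 3, O 2, S 2, halogen 1):
  atom 1: N, bond orders sum to 1 (valence 3) → 2 H
  atom 2: C, bond orders sum to 4 (valence 4) → 0 H
  atom 3: C, bond orders sum to 4 (valence 4) → 0 H
  atom 4: C, bond orders sum to 1 (valence 4) → 3 H
  atom 5: C, bond orders sum to 4 (valence 4) → 0 H
  atom 6: C, bond orders sum to 4 (valence 4) → 0 H
  atom 7: O, bond orders sum to 1 (valence 2) → 1 H
  atom 8: O, bond orders sum to 2 (valence 2) → 0 H
  atom 9: C, bond orders sum to 4 (valence 4) → 0 H
  atom 10: C, bond orders sum to 3 (valence 4) → 1 H
  atom 11: O, bond orders sum to 2 (valence 2) → 0 H
  atom 12: C, bond orders sum to 4 (valence 4) → 0 H
  atom 13: C, bond orders sum to 3 (valence 4) → 1 H
  atom 14: C, bond orders sum to 1 (valence 4) → 3 H
Totals → C:10, H:11, N:1, O:3.

C10H11NO3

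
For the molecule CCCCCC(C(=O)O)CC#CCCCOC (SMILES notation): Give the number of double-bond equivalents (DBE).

Molecular formula: C14H24O3.
DoU = (2C + 2 + N − H − X) / 2, where X is the halogen count and O/S are ignored.
    = (2·14 + 2 + 0 − 24 − 0) / 2 = 6 / 2 = 3.

3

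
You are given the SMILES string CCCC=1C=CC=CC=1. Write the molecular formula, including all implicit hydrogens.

C9H12

Walk through each heavy atom and fill implicit hydrogens from standard valence (C 4, N 3, O 2, S 2, halogen 1):
  atom 1: C, bond orders sum to 1 (valence 4) → 3 H
  atom 2: C, bond orders sum to 2 (valence 4) → 2 H
  atom 3: C, bond orders sum to 2 (valence 4) → 2 H
  atom 4: C, bond orders sum to 4 (valence 4) → 0 H
  atom 5: C, bond orders sum to 3 (valence 4) → 1 H
  atom 6: C, bond orders sum to 3 (valence 4) → 1 H
  atom 7: C, bond orders sum to 3 (valence 4) → 1 H
  atom 8: C, bond orders sum to 3 (valence 4) → 1 H
  atom 9: C, bond orders sum to 3 (valence 4) → 1 H
Totals → C:9, H:12.
In Hill order: C9H12.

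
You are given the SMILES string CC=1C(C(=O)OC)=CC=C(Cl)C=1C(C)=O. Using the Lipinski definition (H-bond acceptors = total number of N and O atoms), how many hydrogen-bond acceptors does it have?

N atoms: 0; O atoms: 3.
Lipinski HBA = 0 + 3 = 3.

3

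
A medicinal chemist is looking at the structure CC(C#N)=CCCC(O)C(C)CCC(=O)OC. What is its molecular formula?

C13H21NO3

Walk through each heavy atom and fill implicit hydrogens from standard valence (C 4, N 3, O 2, S 2, halogen 1):
  atom 1: C, bond orders sum to 1 (valence 4) → 3 H
  atom 2: C, bond orders sum to 4 (valence 4) → 0 H
  atom 3: C, bond orders sum to 4 (valence 4) → 0 H
  atom 4: N, bond orders sum to 3 (valence 3) → 0 H
  atom 5: C, bond orders sum to 3 (valence 4) → 1 H
  atom 6: C, bond orders sum to 2 (valence 4) → 2 H
  atom 7: C, bond orders sum to 2 (valence 4) → 2 H
  atom 8: C, bond orders sum to 3 (valence 4) → 1 H
  atom 9: O, bond orders sum to 1 (valence 2) → 1 H
  atom 10: C, bond orders sum to 3 (valence 4) → 1 H
  atom 11: C, bond orders sum to 1 (valence 4) → 3 H
  atom 12: C, bond orders sum to 2 (valence 4) → 2 H
  atom 13: C, bond orders sum to 2 (valence 4) → 2 H
  atom 14: C, bond orders sum to 4 (valence 4) → 0 H
  atom 15: O, bond orders sum to 2 (valence 2) → 0 H
  atom 16: O, bond orders sum to 2 (valence 2) → 0 H
  atom 17: C, bond orders sum to 1 (valence 4) → 3 H
Totals → C:13, H:21, N:1, O:3.
In Hill order: C13H21NO3.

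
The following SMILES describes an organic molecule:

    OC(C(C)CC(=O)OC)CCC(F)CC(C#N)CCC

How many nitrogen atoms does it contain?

1

Scan the SMILES for N atoms (remember two-letter symbols like Cl and Br are single atoms).
Nitrogen count: 1.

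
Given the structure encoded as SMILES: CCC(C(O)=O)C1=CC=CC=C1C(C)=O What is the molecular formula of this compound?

Walk through each heavy atom and fill implicit hydrogens from standard valence (C 4, N 3, O 2, S 2, halogen 1):
  atom 1: C, bond orders sum to 1 (valence 4) → 3 H
  atom 2: C, bond orders sum to 2 (valence 4) → 2 H
  atom 3: C, bond orders sum to 3 (valence 4) → 1 H
  atom 4: C, bond orders sum to 4 (valence 4) → 0 H
  atom 5: O, bond orders sum to 1 (valence 2) → 1 H
  atom 6: O, bond orders sum to 2 (valence 2) → 0 H
  atom 7: C, bond orders sum to 4 (valence 4) → 0 H
  atom 8: C, bond orders sum to 3 (valence 4) → 1 H
  atom 9: C, bond orders sum to 3 (valence 4) → 1 H
  atom 10: C, bond orders sum to 3 (valence 4) → 1 H
  atom 11: C, bond orders sum to 3 (valence 4) → 1 H
  atom 12: C, bond orders sum to 4 (valence 4) → 0 H
  atom 13: C, bond orders sum to 4 (valence 4) → 0 H
  atom 14: C, bond orders sum to 1 (valence 4) → 3 H
  atom 15: O, bond orders sum to 2 (valence 2) → 0 H
Totals → C:12, H:14, O:3.
In Hill order: C12H14O3.

C12H14O3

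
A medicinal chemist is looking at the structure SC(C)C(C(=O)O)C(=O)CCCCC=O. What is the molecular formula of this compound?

C10H16O4S

Walk through each heavy atom and fill implicit hydrogens from standard valence (C 4, N 3, O 2, S 2, halogen 1):
  atom 1: S, bond orders sum to 1 (valence 2) → 1 H
  atom 2: C, bond orders sum to 3 (valence 4) → 1 H
  atom 3: C, bond orders sum to 1 (valence 4) → 3 H
  atom 4: C, bond orders sum to 3 (valence 4) → 1 H
  atom 5: C, bond orders sum to 4 (valence 4) → 0 H
  atom 6: O, bond orders sum to 2 (valence 2) → 0 H
  atom 7: O, bond orders sum to 1 (valence 2) → 1 H
  atom 8: C, bond orders sum to 4 (valence 4) → 0 H
  atom 9: O, bond orders sum to 2 (valence 2) → 0 H
  atom 10: C, bond orders sum to 2 (valence 4) → 2 H
  atom 11: C, bond orders sum to 2 (valence 4) → 2 H
  atom 12: C, bond orders sum to 2 (valence 4) → 2 H
  atom 13: C, bond orders sum to 2 (valence 4) → 2 H
  atom 14: C, bond orders sum to 3 (valence 4) → 1 H
  atom 15: O, bond orders sum to 2 (valence 2) → 0 H
Totals → C:10, H:16, O:4, S:1.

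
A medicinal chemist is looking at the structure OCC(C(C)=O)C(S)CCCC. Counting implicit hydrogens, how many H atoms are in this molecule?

Walk through each heavy atom and fill implicit hydrogens from standard valence (C 4, N 3, O 2, S 2, halogen 1):
  atom 1: O, bond orders sum to 1 (valence 2) → 1 H
  atom 2: C, bond orders sum to 2 (valence 4) → 2 H
  atom 3: C, bond orders sum to 3 (valence 4) → 1 H
  atom 4: C, bond orders sum to 4 (valence 4) → 0 H
  atom 5: C, bond orders sum to 1 (valence 4) → 3 H
  atom 6: O, bond orders sum to 2 (valence 2) → 0 H
  atom 7: C, bond orders sum to 3 (valence 4) → 1 H
  atom 8: S, bond orders sum to 1 (valence 2) → 1 H
  atom 9: C, bond orders sum to 2 (valence 4) → 2 H
  atom 10: C, bond orders sum to 2 (valence 4) → 2 H
  atom 11: C, bond orders sum to 2 (valence 4) → 2 H
  atom 12: C, bond orders sum to 1 (valence 4) → 3 H
Total hydrogens: 18.

18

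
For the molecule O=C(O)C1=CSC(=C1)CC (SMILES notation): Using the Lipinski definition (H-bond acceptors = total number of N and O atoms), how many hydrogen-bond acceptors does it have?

2

N atoms: 0; O atoms: 2.
Lipinski HBA = 0 + 2 = 2.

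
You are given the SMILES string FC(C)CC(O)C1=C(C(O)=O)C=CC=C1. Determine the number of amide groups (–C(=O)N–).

Scan the SMILES for the amide motif — none present.
Groups that are present: 1 carboxylic acid, 1 hydroxyl.

0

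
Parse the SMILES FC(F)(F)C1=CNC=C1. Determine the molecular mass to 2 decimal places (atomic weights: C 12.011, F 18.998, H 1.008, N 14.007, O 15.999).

First, the molecular formula is C5H4F3N (counting implicit H from valence).
  C: 5 × 12.011 = 60.055
  F: 3 × 18.998 = 56.994
  H: 4 × 1.008 = 4.032
  N: 1 × 14.007 = 14.007
Sum: 5×12.011 + 3×18.998 + 4×1.008 + 1×14.007 = 135.088 → 135.09 g/mol.

135.09 g/mol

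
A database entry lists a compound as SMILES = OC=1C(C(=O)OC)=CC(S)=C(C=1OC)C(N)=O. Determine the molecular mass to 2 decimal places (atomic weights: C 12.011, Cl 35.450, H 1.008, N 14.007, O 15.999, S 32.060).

257.26 g/mol

First, the molecular formula is C10H11NO5S (counting implicit H from valence).
  C: 10 × 12.011 = 120.110
  H: 11 × 1.008 = 11.088
  N: 1 × 14.007 = 14.007
  O: 5 × 15.999 = 79.995
  S: 1 × 32.060 = 32.060
Sum: 10×12.011 + 11×1.008 + 1×14.007 + 5×15.999 + 1×32.060 = 257.260 → 257.26 g/mol.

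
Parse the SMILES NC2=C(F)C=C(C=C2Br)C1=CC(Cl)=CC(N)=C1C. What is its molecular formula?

C13H11BrClFN2

Walk through each heavy atom and fill implicit hydrogens from standard valence (C 4, N 3, O 2, S 2, halogen 1):
  atom 1: N, bond orders sum to 1 (valence 3) → 2 H
  atom 2: C, bond orders sum to 4 (valence 4) → 0 H
  atom 3: C, bond orders sum to 4 (valence 4) → 0 H
  atom 4: F (halogen, monovalent) → 0 H
  atom 5: C, bond orders sum to 3 (valence 4) → 1 H
  atom 6: C, bond orders sum to 4 (valence 4) → 0 H
  atom 7: C, bond orders sum to 3 (valence 4) → 1 H
  atom 8: C, bond orders sum to 4 (valence 4) → 0 H
  atom 9: Br (halogen, monovalent) → 0 H
  atom 10: C, bond orders sum to 4 (valence 4) → 0 H
  atom 11: C, bond orders sum to 3 (valence 4) → 1 H
  atom 12: C, bond orders sum to 4 (valence 4) → 0 H
  atom 13: Cl (halogen, monovalent) → 0 H
  atom 14: C, bond orders sum to 3 (valence 4) → 1 H
  atom 15: C, bond orders sum to 4 (valence 4) → 0 H
  atom 16: N, bond orders sum to 1 (valence 3) → 2 H
  atom 17: C, bond orders sum to 4 (valence 4) → 0 H
  atom 18: C, bond orders sum to 1 (valence 4) → 3 H
Totals → C:13, H:11, Br:1, Cl:1, F:1, N:2.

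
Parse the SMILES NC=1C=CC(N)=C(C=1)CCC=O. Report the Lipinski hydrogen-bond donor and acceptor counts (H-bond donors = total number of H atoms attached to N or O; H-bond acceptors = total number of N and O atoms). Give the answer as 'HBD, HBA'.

Donors: find every N or O and count the H atoms it carries.
  atom 1 (N): bond orders sum to 1 → 2 H
  atom 6 (N): bond orders sum to 1 → 2 H
  atom 12 (O): bond orders sum to 2 → 0 H
Lipinski HBD = 4.
Acceptors: N atoms = 2, O atoms = 1 → HBA = 3.

4, 3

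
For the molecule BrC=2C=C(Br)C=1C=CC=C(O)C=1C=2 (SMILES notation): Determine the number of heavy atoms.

13

Every atom symbol written in the SMILES (organic subset) is one heavy atom; implicit H are not written.
Heavy atoms by element → Br:2, C:10, O:1.
Total: 13.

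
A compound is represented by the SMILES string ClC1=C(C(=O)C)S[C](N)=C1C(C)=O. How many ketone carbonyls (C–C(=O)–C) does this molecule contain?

The ketone motif appears at heavy-atom positions 4, 11 in the SMILES.
Other groups present: 1 primary amine.
Ketone count: 2.

2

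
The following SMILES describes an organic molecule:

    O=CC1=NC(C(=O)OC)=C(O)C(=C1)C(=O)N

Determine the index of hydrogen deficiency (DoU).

7

Degree of unsaturation = (number of rings) + (number of π bonds).
Ring closures in the SMILES: 1.
π bonds: 6 double bonds (each 1 DoU) → 6 DoU from unsaturation.
Total DoU = 1 + 6 = 7.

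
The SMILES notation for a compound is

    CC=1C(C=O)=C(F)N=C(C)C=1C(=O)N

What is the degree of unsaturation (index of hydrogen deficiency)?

Molecular formula: C9H9FN2O2.
DoU = (2C + 2 + N − H − X) / 2, where X is the halogen count and O/S are ignored.
    = (2·9 + 2 + 2 − 9 − 1) / 2 = 12 / 2 = 6.

6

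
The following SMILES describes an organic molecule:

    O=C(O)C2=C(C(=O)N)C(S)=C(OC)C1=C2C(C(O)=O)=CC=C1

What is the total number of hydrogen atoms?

11

Walk through each heavy atom and fill implicit hydrogens from standard valence (C 4, N 3, O 2, S 2, halogen 1):
  atom 1: O, bond orders sum to 2 (valence 2) → 0 H
  atom 2: C, bond orders sum to 4 (valence 4) → 0 H
  atom 3: O, bond orders sum to 1 (valence 2) → 1 H
  atom 4: C, bond orders sum to 4 (valence 4) → 0 H
  atom 5: C, bond orders sum to 4 (valence 4) → 0 H
  atom 6: C, bond orders sum to 4 (valence 4) → 0 H
  atom 7: O, bond orders sum to 2 (valence 2) → 0 H
  atom 8: N, bond orders sum to 1 (valence 3) → 2 H
  atom 9: C, bond orders sum to 4 (valence 4) → 0 H
  atom 10: S, bond orders sum to 1 (valence 2) → 1 H
  atom 11: C, bond orders sum to 4 (valence 4) → 0 H
  atom 12: O, bond orders sum to 2 (valence 2) → 0 H
  atom 13: C, bond orders sum to 1 (valence 4) → 3 H
  atom 14: C, bond orders sum to 4 (valence 4) → 0 H
  atom 15: C, bond orders sum to 4 (valence 4) → 0 H
  atom 16: C, bond orders sum to 4 (valence 4) → 0 H
  atom 17: C, bond orders sum to 4 (valence 4) → 0 H
  atom 18: O, bond orders sum to 1 (valence 2) → 1 H
  atom 19: O, bond orders sum to 2 (valence 2) → 0 H
  atom 20: C, bond orders sum to 3 (valence 4) → 1 H
  atom 21: C, bond orders sum to 3 (valence 4) → 1 H
  atom 22: C, bond orders sum to 3 (valence 4) → 1 H
Total hydrogens: 11.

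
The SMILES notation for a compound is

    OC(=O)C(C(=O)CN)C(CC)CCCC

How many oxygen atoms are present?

Scan the SMILES for O atoms (remember two-letter symbols like Cl and Br are single atoms).
Oxygen count: 3.

3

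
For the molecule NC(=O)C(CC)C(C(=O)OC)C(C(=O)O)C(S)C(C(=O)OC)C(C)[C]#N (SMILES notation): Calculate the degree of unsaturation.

6

Degree of unsaturation = (number of rings) + (number of π bonds).
Ring closures in the SMILES: 0.
π bonds: 4 double bonds (each 1 DoU), 1 triple bond (each 2 DoU) → 6 DoU from unsaturation.
Total DoU = 0 + 6 = 6.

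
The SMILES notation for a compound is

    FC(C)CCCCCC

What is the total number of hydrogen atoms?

Walk through each heavy atom and fill implicit hydrogens from standard valence (C 4, N 3, O 2, S 2, halogen 1):
  atom 1: F (halogen, monovalent) → 0 H
  atom 2: C, bond orders sum to 3 (valence 4) → 1 H
  atom 3: C, bond orders sum to 1 (valence 4) → 3 H
  atom 4: C, bond orders sum to 2 (valence 4) → 2 H
  atom 5: C, bond orders sum to 2 (valence 4) → 2 H
  atom 6: C, bond orders sum to 2 (valence 4) → 2 H
  atom 7: C, bond orders sum to 2 (valence 4) → 2 H
  atom 8: C, bond orders sum to 2 (valence 4) → 2 H
  atom 9: C, bond orders sum to 1 (valence 4) → 3 H
Total hydrogens: 17.

17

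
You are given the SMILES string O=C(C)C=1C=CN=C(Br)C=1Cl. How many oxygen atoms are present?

1

Scan the SMILES for O atoms (remember two-letter symbols like Cl and Br are single atoms).
Oxygen count: 1.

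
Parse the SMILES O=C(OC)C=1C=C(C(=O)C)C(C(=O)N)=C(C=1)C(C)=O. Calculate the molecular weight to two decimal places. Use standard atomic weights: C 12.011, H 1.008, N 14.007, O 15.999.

First, the molecular formula is C13H13NO5 (counting implicit H from valence).
  C: 13 × 12.011 = 156.143
  H: 13 × 1.008 = 13.104
  N: 1 × 14.007 = 14.007
  O: 5 × 15.999 = 79.995
Sum: 13×12.011 + 13×1.008 + 1×14.007 + 5×15.999 = 263.249 → 263.25 g/mol.

263.25 g/mol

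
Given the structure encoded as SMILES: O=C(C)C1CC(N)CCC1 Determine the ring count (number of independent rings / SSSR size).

1

In SMILES, each pair of matching ring-closure digits denotes one ring-closing bond; the number of such bonds equals the number of independent rings.
Ring-closure bonds here: 1.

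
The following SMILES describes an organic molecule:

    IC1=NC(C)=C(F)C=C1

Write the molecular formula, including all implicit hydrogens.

Walk through each heavy atom and fill implicit hydrogens from standard valence (C 4, N 3, O 2, S 2, halogen 1):
  atom 1: I (halogen, monovalent) → 0 H
  atom 2: C, bond orders sum to 4 (valence 4) → 0 H
  atom 3: N, bond orders sum to 3 (valence 3) → 0 H
  atom 4: C, bond orders sum to 4 (valence 4) → 0 H
  atom 5: C, bond orders sum to 1 (valence 4) → 3 H
  atom 6: C, bond orders sum to 4 (valence 4) → 0 H
  atom 7: F (halogen, monovalent) → 0 H
  atom 8: C, bond orders sum to 3 (valence 4) → 1 H
  atom 9: C, bond orders sum to 3 (valence 4) → 1 H
Totals → C:6, H:5, F:1, I:1, N:1.

C6H5FIN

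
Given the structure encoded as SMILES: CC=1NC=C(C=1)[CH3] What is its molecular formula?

C6H9N

Walk through each heavy atom and fill implicit hydrogens from standard valence (C 4, N 3, O 2, S 2, halogen 1):
  atom 1: C, bond orders sum to 1 (valence 4) → 3 H
  atom 2: C, bond orders sum to 4 (valence 4) → 0 H
  atom 3: N, bond orders sum to 2 (valence 3) → 1 H
  atom 4: C, bond orders sum to 3 (valence 4) → 1 H
  atom 5: C, bond orders sum to 4 (valence 4) → 0 H
  atom 6: C, bond orders sum to 3 (valence 4) → 1 H
  atom 7: C with explicit H count 3
Totals → C:6, H:9, N:1.
In Hill order: C6H9N.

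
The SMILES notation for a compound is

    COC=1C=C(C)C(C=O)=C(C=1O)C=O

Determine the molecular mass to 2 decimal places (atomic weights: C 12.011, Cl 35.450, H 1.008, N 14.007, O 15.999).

First, the molecular formula is C10H10O4 (counting implicit H from valence).
  C: 10 × 12.011 = 120.110
  H: 10 × 1.008 = 10.080
  O: 4 × 15.999 = 63.996
Sum: 10×12.011 + 10×1.008 + 4×15.999 = 194.186 → 194.19 g/mol.

194.19 g/mol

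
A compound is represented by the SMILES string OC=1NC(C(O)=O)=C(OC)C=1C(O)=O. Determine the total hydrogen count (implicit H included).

Walk through each heavy atom and fill implicit hydrogens from standard valence (C 4, N 3, O 2, S 2, halogen 1):
  atom 1: O, bond orders sum to 1 (valence 2) → 1 H
  atom 2: C, bond orders sum to 4 (valence 4) → 0 H
  atom 3: N, bond orders sum to 2 (valence 3) → 1 H
  atom 4: C, bond orders sum to 4 (valence 4) → 0 H
  atom 5: C, bond orders sum to 4 (valence 4) → 0 H
  atom 6: O, bond orders sum to 1 (valence 2) → 1 H
  atom 7: O, bond orders sum to 2 (valence 2) → 0 H
  atom 8: C, bond orders sum to 4 (valence 4) → 0 H
  atom 9: O, bond orders sum to 2 (valence 2) → 0 H
  atom 10: C, bond orders sum to 1 (valence 4) → 3 H
  atom 11: C, bond orders sum to 4 (valence 4) → 0 H
  atom 12: C, bond orders sum to 4 (valence 4) → 0 H
  atom 13: O, bond orders sum to 1 (valence 2) → 1 H
  atom 14: O, bond orders sum to 2 (valence 2) → 0 H
Total hydrogens: 7.

7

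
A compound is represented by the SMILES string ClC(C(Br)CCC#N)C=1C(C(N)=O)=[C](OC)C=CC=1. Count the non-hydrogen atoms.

Every atom symbol written in the SMILES (organic subset) is one heavy atom; implicit H are not written.
Heavy atoms by element → Br:1, C:13, Cl:1, N:2, O:2.
Total: 19.

19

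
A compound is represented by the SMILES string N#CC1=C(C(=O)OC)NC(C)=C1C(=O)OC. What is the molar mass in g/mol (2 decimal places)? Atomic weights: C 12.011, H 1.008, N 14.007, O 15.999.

First, the molecular formula is C10H10N2O4 (counting implicit H from valence).
  C: 10 × 12.011 = 120.110
  H: 10 × 1.008 = 10.080
  N: 2 × 14.007 = 28.014
  O: 4 × 15.999 = 63.996
Sum: 10×12.011 + 10×1.008 + 2×14.007 + 4×15.999 = 222.200 → 222.20 g/mol.

222.20 g/mol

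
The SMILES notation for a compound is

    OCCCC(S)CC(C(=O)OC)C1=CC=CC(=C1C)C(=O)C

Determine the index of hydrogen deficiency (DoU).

6

Degree of unsaturation = (number of rings) + (number of π bonds).
Ring closures in the SMILES: 1.
π bonds: 5 double bonds (each 1 DoU) → 5 DoU from unsaturation.
Total DoU = 1 + 5 = 6.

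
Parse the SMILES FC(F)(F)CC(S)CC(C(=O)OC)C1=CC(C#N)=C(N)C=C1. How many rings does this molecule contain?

In SMILES, each pair of matching ring-closure digits denotes one ring-closing bond; the number of such bonds equals the number of independent rings.
Ring-closure bonds here: 1.

1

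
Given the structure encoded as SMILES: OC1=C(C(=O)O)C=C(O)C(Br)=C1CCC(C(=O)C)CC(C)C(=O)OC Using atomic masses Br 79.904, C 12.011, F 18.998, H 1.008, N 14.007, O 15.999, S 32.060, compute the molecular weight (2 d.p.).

417.25 g/mol

First, the molecular formula is C17H21BrO7 (counting implicit H from valence).
  Br: 1 × 79.904 = 79.904
  C: 17 × 12.011 = 204.187
  H: 21 × 1.008 = 21.168
  O: 7 × 15.999 = 111.993
Sum: 1×79.904 + 17×12.011 + 21×1.008 + 7×15.999 = 417.252 → 417.25 g/mol.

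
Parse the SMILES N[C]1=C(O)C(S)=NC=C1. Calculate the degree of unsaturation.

4

Molecular formula: C5H6N2OS.
DoU = (2C + 2 + N − H − X) / 2, where X is the halogen count and O/S are ignored.
    = (2·5 + 2 + 2 − 6 − 0) / 2 = 8 / 2 = 4.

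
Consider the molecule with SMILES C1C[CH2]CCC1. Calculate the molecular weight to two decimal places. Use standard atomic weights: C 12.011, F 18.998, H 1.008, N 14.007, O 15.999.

84.16 g/mol

First, the molecular formula is C6H12 (counting implicit H from valence).
  C: 6 × 12.011 = 72.066
  H: 12 × 1.008 = 12.096
Sum: 6×12.011 + 12×1.008 = 84.162 → 84.16 g/mol.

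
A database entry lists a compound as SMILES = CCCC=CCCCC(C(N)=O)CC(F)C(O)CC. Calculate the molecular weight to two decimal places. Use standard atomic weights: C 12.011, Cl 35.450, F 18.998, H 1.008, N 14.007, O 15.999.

273.39 g/mol

First, the molecular formula is C15H28FNO2 (counting implicit H from valence).
  C: 15 × 12.011 = 180.165
  F: 1 × 18.998 = 18.998
  H: 28 × 1.008 = 28.224
  N: 1 × 14.007 = 14.007
  O: 2 × 15.999 = 31.998
Sum: 15×12.011 + 1×18.998 + 28×1.008 + 1×14.007 + 2×15.999 = 273.392 → 273.39 g/mol.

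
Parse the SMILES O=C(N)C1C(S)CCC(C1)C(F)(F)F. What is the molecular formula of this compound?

Walk through each heavy atom and fill implicit hydrogens from standard valence (C 4, N 3, O 2, S 2, halogen 1):
  atom 1: O, bond orders sum to 2 (valence 2) → 0 H
  atom 2: C, bond orders sum to 4 (valence 4) → 0 H
  atom 3: N, bond orders sum to 1 (valence 3) → 2 H
  atom 4: C, bond orders sum to 3 (valence 4) → 1 H
  atom 5: C, bond orders sum to 3 (valence 4) → 1 H
  atom 6: S, bond orders sum to 1 (valence 2) → 1 H
  atom 7: C, bond orders sum to 2 (valence 4) → 2 H
  atom 8: C, bond orders sum to 2 (valence 4) → 2 H
  atom 9: C, bond orders sum to 3 (valence 4) → 1 H
  atom 10: C, bond orders sum to 2 (valence 4) → 2 H
  atom 11: C, bond orders sum to 4 (valence 4) → 0 H
  atom 12: F (halogen, monovalent) → 0 H
  atom 13: F (halogen, monovalent) → 0 H
  atom 14: F (halogen, monovalent) → 0 H
Totals → C:8, H:12, F:3, N:1, O:1, S:1.
In Hill order: C8H12F3NOS.

C8H12F3NOS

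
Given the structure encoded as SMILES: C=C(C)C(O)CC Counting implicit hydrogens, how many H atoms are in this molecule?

12

Walk through each heavy atom and fill implicit hydrogens from standard valence (C 4, N 3, O 2, S 2, halogen 1):
  atom 1: C, bond orders sum to 2 (valence 4) → 2 H
  atom 2: C, bond orders sum to 4 (valence 4) → 0 H
  atom 3: C, bond orders sum to 1 (valence 4) → 3 H
  atom 4: C, bond orders sum to 3 (valence 4) → 1 H
  atom 5: O, bond orders sum to 1 (valence 2) → 1 H
  atom 6: C, bond orders sum to 2 (valence 4) → 2 H
  atom 7: C, bond orders sum to 1 (valence 4) → 3 H
Total hydrogens: 12.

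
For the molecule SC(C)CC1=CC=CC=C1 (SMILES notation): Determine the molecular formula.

Walk through each heavy atom and fill implicit hydrogens from standard valence (C 4, N 3, O 2, S 2, halogen 1):
  atom 1: S, bond orders sum to 1 (valence 2) → 1 H
  atom 2: C, bond orders sum to 3 (valence 4) → 1 H
  atom 3: C, bond orders sum to 1 (valence 4) → 3 H
  atom 4: C, bond orders sum to 2 (valence 4) → 2 H
  atom 5: C, bond orders sum to 4 (valence 4) → 0 H
  atom 6: C, bond orders sum to 3 (valence 4) → 1 H
  atom 7: C, bond orders sum to 3 (valence 4) → 1 H
  atom 8: C, bond orders sum to 3 (valence 4) → 1 H
  atom 9: C, bond orders sum to 3 (valence 4) → 1 H
  atom 10: C, bond orders sum to 3 (valence 4) → 1 H
Totals → C:9, H:12, S:1.

C9H12S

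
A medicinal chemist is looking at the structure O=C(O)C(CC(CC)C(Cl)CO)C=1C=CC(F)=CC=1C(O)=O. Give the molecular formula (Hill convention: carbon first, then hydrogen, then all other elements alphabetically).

C15H18ClFO5

Walk through each heavy atom and fill implicit hydrogens from standard valence (C 4, N 3, O 2, S 2, halogen 1):
  atom 1: O, bond orders sum to 2 (valence 2) → 0 H
  atom 2: C, bond orders sum to 4 (valence 4) → 0 H
  atom 3: O, bond orders sum to 1 (valence 2) → 1 H
  atom 4: C, bond orders sum to 3 (valence 4) → 1 H
  atom 5: C, bond orders sum to 2 (valence 4) → 2 H
  atom 6: C, bond orders sum to 3 (valence 4) → 1 H
  atom 7: C, bond orders sum to 2 (valence 4) → 2 H
  atom 8: C, bond orders sum to 1 (valence 4) → 3 H
  atom 9: C, bond orders sum to 3 (valence 4) → 1 H
  atom 10: Cl (halogen, monovalent) → 0 H
  atom 11: C, bond orders sum to 2 (valence 4) → 2 H
  atom 12: O, bond orders sum to 1 (valence 2) → 1 H
  atom 13: C, bond orders sum to 4 (valence 4) → 0 H
  atom 14: C, bond orders sum to 3 (valence 4) → 1 H
  atom 15: C, bond orders sum to 3 (valence 4) → 1 H
  atom 16: C, bond orders sum to 4 (valence 4) → 0 H
  atom 17: F (halogen, monovalent) → 0 H
  atom 18: C, bond orders sum to 3 (valence 4) → 1 H
  atom 19: C, bond orders sum to 4 (valence 4) → 0 H
  atom 20: C, bond orders sum to 4 (valence 4) → 0 H
  atom 21: O, bond orders sum to 1 (valence 2) → 1 H
  atom 22: O, bond orders sum to 2 (valence 2) → 0 H
Totals → C:15, H:18, Cl:1, F:1, O:5.
In Hill order: C15H18ClFO5.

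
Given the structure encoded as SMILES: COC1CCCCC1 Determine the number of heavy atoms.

Every atom symbol written in the SMILES (organic subset) is one heavy atom; implicit H are not written.
Heavy atoms by element → C:7, O:1.
Total: 8.

8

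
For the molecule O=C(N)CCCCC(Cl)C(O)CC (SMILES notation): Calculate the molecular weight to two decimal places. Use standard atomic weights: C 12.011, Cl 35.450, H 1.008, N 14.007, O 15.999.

First, the molecular formula is C9H18ClNO2 (counting implicit H from valence).
  C: 9 × 12.011 = 108.099
  Cl: 1 × 35.450 = 35.450
  H: 18 × 1.008 = 18.144
  N: 1 × 14.007 = 14.007
  O: 2 × 15.999 = 31.998
Sum: 9×12.011 + 1×35.450 + 18×1.008 + 1×14.007 + 2×15.999 = 207.698 → 207.70 g/mol.

207.70 g/mol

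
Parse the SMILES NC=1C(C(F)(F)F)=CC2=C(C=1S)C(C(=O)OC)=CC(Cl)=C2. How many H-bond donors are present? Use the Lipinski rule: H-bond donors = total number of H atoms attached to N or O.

Donors: find every N or O and count the H atoms it carries.
  atom 1 (N): bond orders sum to 1 → 2 H
  atom 15 (O): bond orders sum to 2 → 0 H
  atom 16 (O): bond orders sum to 2 → 0 H
Lipinski HBD = 2.

2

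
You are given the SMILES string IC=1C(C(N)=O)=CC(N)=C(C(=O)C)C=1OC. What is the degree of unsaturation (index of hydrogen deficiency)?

6

Degree of unsaturation = (number of rings) + (number of π bonds).
Ring closures in the SMILES: 1.
π bonds: 5 double bonds (each 1 DoU) → 5 DoU from unsaturation.
Total DoU = 1 + 5 = 6.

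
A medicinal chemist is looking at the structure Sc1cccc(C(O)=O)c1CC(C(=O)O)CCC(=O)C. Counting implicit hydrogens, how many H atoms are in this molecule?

16

Walk through each heavy atom and fill implicit hydrogens from standard valence (C 4, N 3, O 2, S 2, halogen 1); for lowercase aromatic atoms, an aromatic c carries 1 H when it has two neighbours and 0 H with three, and aromatic n carries 0 H:
  atom 1: S, bond orders sum to 1 (valence 2) → 1 H
  atom 2: aromatic c, 3 neighbours → 0 H
  atom 3: aromatic c, 2 neighbours → 1 H
  atom 4: aromatic c, 2 neighbours → 1 H
  atom 5: aromatic c, 2 neighbours → 1 H
  atom 6: aromatic c, 3 neighbours → 0 H
  atom 7: C, bond orders sum to 4 (valence 4) → 0 H
  atom 8: O, bond orders sum to 1 (valence 2) → 1 H
  atom 9: O, bond orders sum to 2 (valence 2) → 0 H
  atom 10: aromatic c, 3 neighbours → 0 H
  atom 11: C, bond orders sum to 2 (valence 4) → 2 H
  atom 12: C, bond orders sum to 3 (valence 4) → 1 H
  atom 13: C, bond orders sum to 4 (valence 4) → 0 H
  atom 14: O, bond orders sum to 2 (valence 2) → 0 H
  atom 15: O, bond orders sum to 1 (valence 2) → 1 H
  atom 16: C, bond orders sum to 2 (valence 4) → 2 H
  atom 17: C, bond orders sum to 2 (valence 4) → 2 H
  atom 18: C, bond orders sum to 4 (valence 4) → 0 H
  atom 19: O, bond orders sum to 2 (valence 2) → 0 H
  atom 20: C, bond orders sum to 1 (valence 4) → 3 H
Total hydrogens: 16.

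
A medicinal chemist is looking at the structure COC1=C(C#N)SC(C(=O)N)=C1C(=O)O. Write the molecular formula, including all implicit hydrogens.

C8H6N2O4S

Walk through each heavy atom and fill implicit hydrogens from standard valence (C 4, N 3, O 2, S 2, halogen 1):
  atom 1: C, bond orders sum to 1 (valence 4) → 3 H
  atom 2: O, bond orders sum to 2 (valence 2) → 0 H
  atom 3: C, bond orders sum to 4 (valence 4) → 0 H
  atom 4: C, bond orders sum to 4 (valence 4) → 0 H
  atom 5: C, bond orders sum to 4 (valence 4) → 0 H
  atom 6: N, bond orders sum to 3 (valence 3) → 0 H
  atom 7: S, bond orders sum to 2 (valence 2) → 0 H
  atom 8: C, bond orders sum to 4 (valence 4) → 0 H
  atom 9: C, bond orders sum to 4 (valence 4) → 0 H
  atom 10: O, bond orders sum to 2 (valence 2) → 0 H
  atom 11: N, bond orders sum to 1 (valence 3) → 2 H
  atom 12: C, bond orders sum to 4 (valence 4) → 0 H
  atom 13: C, bond orders sum to 4 (valence 4) → 0 H
  atom 14: O, bond orders sum to 2 (valence 2) → 0 H
  atom 15: O, bond orders sum to 1 (valence 2) → 1 H
Totals → C:8, H:6, N:2, O:4, S:1.
In Hill order: C8H6N2O4S.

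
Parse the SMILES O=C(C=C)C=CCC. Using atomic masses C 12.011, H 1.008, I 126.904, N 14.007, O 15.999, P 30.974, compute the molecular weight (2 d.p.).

First, the molecular formula is C7H10O (counting implicit H from valence).
  C: 7 × 12.011 = 84.077
  H: 10 × 1.008 = 10.080
  O: 1 × 15.999 = 15.999
Sum: 7×12.011 + 10×1.008 + 1×15.999 = 110.156 → 110.16 g/mol.

110.16 g/mol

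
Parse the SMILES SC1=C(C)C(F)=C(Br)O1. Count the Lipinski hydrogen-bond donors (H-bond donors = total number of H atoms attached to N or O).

0

Donors: find every N or O and count the H atoms it carries.
  atom 9 (O): bond orders sum to 2 → 0 H
Lipinski HBD = 0.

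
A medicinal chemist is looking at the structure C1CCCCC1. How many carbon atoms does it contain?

Count every carbon token in the SMILES (each C, including those in ring-closure positions and inside branches).
Carbon count: 6.

6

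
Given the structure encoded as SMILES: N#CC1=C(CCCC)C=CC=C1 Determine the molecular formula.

Walk through each heavy atom and fill implicit hydrogens from standard valence (C 4, N 3, O 2, S 2, halogen 1):
  atom 1: N, bond orders sum to 3 (valence 3) → 0 H
  atom 2: C, bond orders sum to 4 (valence 4) → 0 H
  atom 3: C, bond orders sum to 4 (valence 4) → 0 H
  atom 4: C, bond orders sum to 4 (valence 4) → 0 H
  atom 5: C, bond orders sum to 2 (valence 4) → 2 H
  atom 6: C, bond orders sum to 2 (valence 4) → 2 H
  atom 7: C, bond orders sum to 2 (valence 4) → 2 H
  atom 8: C, bond orders sum to 1 (valence 4) → 3 H
  atom 9: C, bond orders sum to 3 (valence 4) → 1 H
  atom 10: C, bond orders sum to 3 (valence 4) → 1 H
  atom 11: C, bond orders sum to 3 (valence 4) → 1 H
  atom 12: C, bond orders sum to 3 (valence 4) → 1 H
Totals → C:11, H:13, N:1.

C11H13N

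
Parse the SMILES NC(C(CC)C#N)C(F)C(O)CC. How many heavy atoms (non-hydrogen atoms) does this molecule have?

Every atom symbol written in the SMILES (organic subset) is one heavy atom; implicit H are not written.
Heavy atoms by element → C:9, F:1, N:2, O:1.
Total: 13.

13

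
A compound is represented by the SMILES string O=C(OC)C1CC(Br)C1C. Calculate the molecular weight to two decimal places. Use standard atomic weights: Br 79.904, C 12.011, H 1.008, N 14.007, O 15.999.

207.07 g/mol

First, the molecular formula is C7H11BrO2 (counting implicit H from valence).
  Br: 1 × 79.904 = 79.904
  C: 7 × 12.011 = 84.077
  H: 11 × 1.008 = 11.088
  O: 2 × 15.999 = 31.998
Sum: 1×79.904 + 7×12.011 + 11×1.008 + 2×15.999 = 207.067 → 207.07 g/mol.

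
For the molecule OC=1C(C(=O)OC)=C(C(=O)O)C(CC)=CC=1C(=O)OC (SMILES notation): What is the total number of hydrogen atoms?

14

Walk through each heavy atom and fill implicit hydrogens from standard valence (C 4, N 3, O 2, S 2, halogen 1):
  atom 1: O, bond orders sum to 1 (valence 2) → 1 H
  atom 2: C, bond orders sum to 4 (valence 4) → 0 H
  atom 3: C, bond orders sum to 4 (valence 4) → 0 H
  atom 4: C, bond orders sum to 4 (valence 4) → 0 H
  atom 5: O, bond orders sum to 2 (valence 2) → 0 H
  atom 6: O, bond orders sum to 2 (valence 2) → 0 H
  atom 7: C, bond orders sum to 1 (valence 4) → 3 H
  atom 8: C, bond orders sum to 4 (valence 4) → 0 H
  atom 9: C, bond orders sum to 4 (valence 4) → 0 H
  atom 10: O, bond orders sum to 2 (valence 2) → 0 H
  atom 11: O, bond orders sum to 1 (valence 2) → 1 H
  atom 12: C, bond orders sum to 4 (valence 4) → 0 H
  atom 13: C, bond orders sum to 2 (valence 4) → 2 H
  atom 14: C, bond orders sum to 1 (valence 4) → 3 H
  atom 15: C, bond orders sum to 3 (valence 4) → 1 H
  atom 16: C, bond orders sum to 4 (valence 4) → 0 H
  atom 17: C, bond orders sum to 4 (valence 4) → 0 H
  atom 18: O, bond orders sum to 2 (valence 2) → 0 H
  atom 19: O, bond orders sum to 2 (valence 2) → 0 H
  atom 20: C, bond orders sum to 1 (valence 4) → 3 H
Total hydrogens: 14.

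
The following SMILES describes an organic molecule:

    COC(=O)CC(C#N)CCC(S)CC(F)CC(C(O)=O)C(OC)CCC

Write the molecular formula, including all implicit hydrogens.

C18H30FNO5S

Walk through each heavy atom and fill implicit hydrogens from standard valence (C 4, N 3, O 2, S 2, halogen 1):
  atom 1: C, bond orders sum to 1 (valence 4) → 3 H
  atom 2: O, bond orders sum to 2 (valence 2) → 0 H
  atom 3: C, bond orders sum to 4 (valence 4) → 0 H
  atom 4: O, bond orders sum to 2 (valence 2) → 0 H
  atom 5: C, bond orders sum to 2 (valence 4) → 2 H
  atom 6: C, bond orders sum to 3 (valence 4) → 1 H
  atom 7: C, bond orders sum to 4 (valence 4) → 0 H
  atom 8: N, bond orders sum to 3 (valence 3) → 0 H
  atom 9: C, bond orders sum to 2 (valence 4) → 2 H
  atom 10: C, bond orders sum to 2 (valence 4) → 2 H
  atom 11: C, bond orders sum to 3 (valence 4) → 1 H
  atom 12: S, bond orders sum to 1 (valence 2) → 1 H
  atom 13: C, bond orders sum to 2 (valence 4) → 2 H
  atom 14: C, bond orders sum to 3 (valence 4) → 1 H
  atom 15: F (halogen, monovalent) → 0 H
  atom 16: C, bond orders sum to 2 (valence 4) → 2 H
  atom 17: C, bond orders sum to 3 (valence 4) → 1 H
  atom 18: C, bond orders sum to 4 (valence 4) → 0 H
  atom 19: O, bond orders sum to 1 (valence 2) → 1 H
  atom 20: O, bond orders sum to 2 (valence 2) → 0 H
  atom 21: C, bond orders sum to 3 (valence 4) → 1 H
  atom 22: O, bond orders sum to 2 (valence 2) → 0 H
  atom 23: C, bond orders sum to 1 (valence 4) → 3 H
  atom 24: C, bond orders sum to 2 (valence 4) → 2 H
  atom 25: C, bond orders sum to 2 (valence 4) → 2 H
  atom 26: C, bond orders sum to 1 (valence 4) → 3 H
Totals → C:18, H:30, F:1, N:1, O:5, S:1.
In Hill order: C18H30FNO5S.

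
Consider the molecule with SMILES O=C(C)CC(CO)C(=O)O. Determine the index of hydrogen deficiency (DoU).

Molecular formula: C6H10O4.
DoU = (2C + 2 + N − H − X) / 2, where X is the halogen count and O/S are ignored.
    = (2·6 + 2 + 0 − 10 − 0) / 2 = 4 / 2 = 2.

2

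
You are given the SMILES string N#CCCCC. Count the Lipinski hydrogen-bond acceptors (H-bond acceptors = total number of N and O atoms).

1

N atoms: 1; O atoms: 0.
Lipinski HBA = 1 + 0 = 1.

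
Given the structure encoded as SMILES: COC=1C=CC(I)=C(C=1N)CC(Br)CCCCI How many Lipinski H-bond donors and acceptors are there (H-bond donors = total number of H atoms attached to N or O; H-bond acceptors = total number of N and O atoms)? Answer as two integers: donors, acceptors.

2, 2

Donors: find every N or O and count the H atoms it carries.
  atom 2 (O): bond orders sum to 2 → 0 H
  atom 10 (N): bond orders sum to 1 → 2 H
Lipinski HBD = 2.
Acceptors: N atoms = 1, O atoms = 1 → HBA = 2.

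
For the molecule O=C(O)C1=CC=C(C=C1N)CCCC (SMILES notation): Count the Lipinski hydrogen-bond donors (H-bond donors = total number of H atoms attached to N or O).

Donors: find every N or O and count the H atoms it carries.
  atom 1 (O): bond orders sum to 2 → 0 H
  atom 3 (O): bond orders sum to 1 → 1 H
  atom 10 (N): bond orders sum to 1 → 2 H
Lipinski HBD = 3.

3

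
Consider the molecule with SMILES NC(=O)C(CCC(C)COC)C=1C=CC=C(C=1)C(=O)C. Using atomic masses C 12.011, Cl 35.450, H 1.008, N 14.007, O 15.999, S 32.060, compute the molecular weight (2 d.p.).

277.36 g/mol

First, the molecular formula is C16H23NO3 (counting implicit H from valence).
  C: 16 × 12.011 = 192.176
  H: 23 × 1.008 = 23.184
  N: 1 × 14.007 = 14.007
  O: 3 × 15.999 = 47.997
Sum: 16×12.011 + 23×1.008 + 1×14.007 + 3×15.999 = 277.364 → 277.36 g/mol.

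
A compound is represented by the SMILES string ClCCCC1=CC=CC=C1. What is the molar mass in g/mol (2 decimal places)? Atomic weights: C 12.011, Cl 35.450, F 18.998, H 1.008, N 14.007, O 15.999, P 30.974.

First, the molecular formula is C9H11Cl (counting implicit H from valence).
  C: 9 × 12.011 = 108.099
  Cl: 1 × 35.450 = 35.450
  H: 11 × 1.008 = 11.088
Sum: 9×12.011 + 1×35.450 + 11×1.008 = 154.637 → 154.64 g/mol.

154.64 g/mol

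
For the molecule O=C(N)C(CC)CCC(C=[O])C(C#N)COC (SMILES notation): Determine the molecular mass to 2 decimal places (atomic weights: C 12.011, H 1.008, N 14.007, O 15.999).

First, the molecular formula is C12H20N2O3 (counting implicit H from valence).
  C: 12 × 12.011 = 144.132
  H: 20 × 1.008 = 20.160
  N: 2 × 14.007 = 28.014
  O: 3 × 15.999 = 47.997
Sum: 12×12.011 + 20×1.008 + 2×14.007 + 3×15.999 = 240.303 → 240.30 g/mol.

240.30 g/mol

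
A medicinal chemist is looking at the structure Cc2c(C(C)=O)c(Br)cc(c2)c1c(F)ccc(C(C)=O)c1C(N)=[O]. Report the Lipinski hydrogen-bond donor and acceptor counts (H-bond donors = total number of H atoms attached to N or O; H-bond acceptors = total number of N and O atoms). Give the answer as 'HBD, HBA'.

Donors: find every N or O and count the H atoms it carries.
  atom 6 (O): bond orders sum to 2 → 0 H
  atom 20 (O): bond orders sum to 2 → 0 H
  atom 23 (N): bond orders sum to 1 → 2 H
  atom 24 (O): bond orders sum to 2 → 0 H
Lipinski HBD = 2.
Acceptors: N atoms = 1, O atoms = 3 → HBA = 4.

2, 4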